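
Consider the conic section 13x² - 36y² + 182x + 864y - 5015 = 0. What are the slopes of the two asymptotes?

Group: 13(x² + 14x) -36(y² - 24y) = 5015
Complete the square: 13(x + 7)² -36(y - 12)² = 5015 + 637 - 5184 = 468
Dividing both sides by 468: (x + 7)²/36 - (y - 12)²/13 = 1
Hyperbola, center (-7, 12), transverse axis horizontal; a² = 36, b² = 13.
For a horizontal hyperbola the asymptotes have slope ±b/a.
Here that is ±√13/6.

√13/6 and -√13/6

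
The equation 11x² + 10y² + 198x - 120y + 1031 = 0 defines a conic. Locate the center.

Collect terms: 11(x² + 18x) + 10(y² - 12y) = -1031
Completing the square gives 11(x + 9)² + 10(y - 6)² = -1031 + 891 + 360 = 220.
Divide through by 220 to get (x + 9)²/20 + (y - 6)²/22 = 1.
Ellipse with center (-9, 6).

(-9, 6)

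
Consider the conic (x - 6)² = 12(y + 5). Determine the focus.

(6, -2)

Vertex (6, -5); 4p = 12 so p = 3. Opens up.
Focus is p units from the vertex along the axis: (h, k + p).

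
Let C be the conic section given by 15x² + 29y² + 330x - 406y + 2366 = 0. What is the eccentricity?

e = √406/29

15(x² + 22x) + 29(y² - 14y) = -2366
15(x + 11)² + 29(y - 7)² = -2366 + 1815 + 1421 = 870
Dividing both sides by 870: (x + 11)²/58 + (y - 7)²/30 = 1
Ellipse, center (-11, 7), major axis horizontal; a² = 58, b² = 30.
c² = a² - b² = 28, so c = 2√7.
e = c/a = 2√7/√58 = √406/29.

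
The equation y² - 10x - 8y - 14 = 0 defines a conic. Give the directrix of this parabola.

Only y is squared. Complete the square in y: (y - 4)² = 10(x + 3).
Vertex (-3, 4); 4p = 10 so p = 5/2. Opens right.
Directrix is the vertical line x = h − p = -3 − (5/2) = -11/2.

x = -11/2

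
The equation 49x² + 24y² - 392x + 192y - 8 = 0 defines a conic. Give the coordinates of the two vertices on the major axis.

Rearranging, 49(x² - 8x) + 24(y² + 8y) = 8.
Complete the square: 49(x - 4)² + 24(y + 4)² = 8 + 784 + 384 = 1176
Divide through by 1176 to get (x - 4)²/24 + (y + 4)²/49 = 1.
Ellipse, center (4, -4), major axis vertical; a² = 49, b² = 24.
a = 7. Vertices at (h, k ± a).

(4, -11) and (4, 3)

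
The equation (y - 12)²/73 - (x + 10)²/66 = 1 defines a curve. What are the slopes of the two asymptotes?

√4818/66 and -√4818/66

Center (-10, 12). The positive term is the y-term, so the transverse axis is vertical; a² = 73, b² = 66.
For a vertical hyperbola the asymptotes have slope ±a/b.
Here that is ±√73/√66 = ±√4818/66.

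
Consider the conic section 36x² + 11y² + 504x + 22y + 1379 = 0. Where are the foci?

(-7, -6) and (-7, 4)

Collect terms: 36(x² + 14x) + 11(y² + 2y) = -1379
Completing the square gives 36(x + 7)² + 11(y + 1)² = -1379 + 1764 + 11 = 396.
Divide by 396: (x + 7)²/11 + (y + 1)²/36 = 1
Ellipse, center (-7, -1), major axis vertical; a² = 36, b² = 11.
c² = a² - b² = 36 - 11 = 25, so c = 5.
Foci lie on the vertical axis through the center: (h, k ± c).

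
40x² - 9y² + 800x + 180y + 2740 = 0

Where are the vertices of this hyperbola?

(-13, 10) and (-7, 10)

Rearranging, 40(x² + 20x) -9(y² - 20y) = -2740.
40(x + 10)² -9(y - 10)² = -2740 + 4000 - 900 = 360
Divide through by 360 to get (x + 10)²/9 - (y - 10)²/40 = 1.
Hyperbola, center (-10, 10), transverse axis horizontal; a² = 9, b² = 40.
a = 3. Vertices at (h ± a, k).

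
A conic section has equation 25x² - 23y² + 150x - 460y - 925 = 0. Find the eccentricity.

e = 4√3/5

Group the x- and y-terms: 25(x² + 6x) -23(y² + 20y) = 925
Complete the square in x and y: 25(x + 3)² -23(y + 10)² = 925 + 225 - 2300 = -1150
Dividing both sides by -1150: (y + 10)²/50 - (x + 3)²/46 = 1
Hyperbola, center (-3, -10), transverse axis vertical; a² = 50, b² = 46.
c² = a² + b² = 96, so c = 4√6.
e = c/a = 4√6/5√2 = 4√3/5.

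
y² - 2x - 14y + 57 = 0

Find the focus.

(9/2, 7)

Only y is squared. Complete the square in y: (y - 7)² = 2(x - 4).
Vertex (4, 7); 4p = 2 so p = 1/2. Opens right.
Focus is p units from the vertex along the axis: (h + p, k).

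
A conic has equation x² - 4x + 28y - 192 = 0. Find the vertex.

(2, 7)

Only x is squared. Complete the square in x: (x - 2)² = -28(y - 7).
Vertex (2, 7); 4p = -28 so p = -7. Opens down.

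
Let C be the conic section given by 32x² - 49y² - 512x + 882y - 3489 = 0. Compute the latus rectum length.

64/7

32(x² - 16x) -49(y² - 18y) = 3489
32(x - 8)² -49(y - 9)² = 3489 + 2048 - 3969 = 1568
Divide by 1568: (x - 8)²/49 - (y - 9)²/32 = 1
Hyperbola, center (8, 9), transverse axis horizontal; a² = 49, b² = 32.
Latus rectum length = 2b²/a = 2·32/7 = 64/7.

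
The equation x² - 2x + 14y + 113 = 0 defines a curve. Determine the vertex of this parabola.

(1, -8)

Only x is squared. Complete the square in x: (x - 1)² = -14(y + 8).
Vertex (1, -8); 4p = -14 so p = -7/2. Opens down.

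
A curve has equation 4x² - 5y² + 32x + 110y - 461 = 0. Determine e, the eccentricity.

e = 3/2

4(x² + 8x) -5(y² - 22y) = 461
Complete the square in x and y: 4(x + 4)² -5(y - 11)² = 461 + 64 - 605 = -80
Divide through by -80 to get (y - 11)²/16 - (x + 4)²/20 = 1.
Hyperbola, center (-4, 11), transverse axis vertical; a² = 16, b² = 20.
c² = a² + b² = 36, so c = 6.
e = c/a = 6/4 = 3/2.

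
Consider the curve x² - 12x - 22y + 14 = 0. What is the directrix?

y = -13/2

Only x is squared. Complete the square in x: (x - 6)² = 22(y + 1).
Vertex (6, -1); 4p = 22 so p = 11/2. Opens up.
Directrix is the horizontal line y = k − p = -1 − (11/2) = -13/2.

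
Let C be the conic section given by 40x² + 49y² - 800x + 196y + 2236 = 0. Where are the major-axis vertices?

Group the x- and y-terms: 40(x² - 20x) + 49(y² + 4y) = -2236
Complete the square: 40(x - 10)² + 49(y + 2)² = -2236 + 4000 + 196 = 1960
Divide through by 1960 to get (x - 10)²/49 + (y + 2)²/40 = 1.
Ellipse, center (10, -2), major axis horizontal; a² = 49, b² = 40.
a = 7. Vertices at (h ± a, k).

(3, -2) and (17, -2)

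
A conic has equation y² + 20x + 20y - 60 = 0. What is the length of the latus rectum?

20

Only y is squared. Complete the square in y: (y + 10)² = -20(x - 8).
Vertex (8, -10); 4p = -20 so p = -5. Opens left.
Latus rectum length = |4p| = 20.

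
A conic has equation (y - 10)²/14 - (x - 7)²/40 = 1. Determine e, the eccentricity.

Center (7, 10). The positive term is the y-term, so the transverse axis is vertical; a² = 14, b² = 40.
c² = a² + b² = 54, so c = 3√6.
e = c/a = 3√6/√14 = 3√21/7.

e = 3√21/7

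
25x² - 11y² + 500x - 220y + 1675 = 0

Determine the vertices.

Group the x- and y-terms: 25(x² + 20x) -11(y² + 20y) = -1675
Complete the square in x and y: 25(x + 10)² -11(y + 10)² = -1675 + 2500 - 1100 = -275
Divide by -275: (y + 10)²/25 - (x + 10)²/11 = 1
Hyperbola, center (-10, -10), transverse axis vertical; a² = 25, b² = 11.
a = 5. Vertices at (h, k ± a).

(-10, -15) and (-10, -5)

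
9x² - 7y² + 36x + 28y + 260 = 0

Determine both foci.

Group the x- and y-terms: 9(x² + 4x) -7(y² - 4y) = -260
Completing the square gives 9(x + 2)² -7(y - 2)² = -260 + 36 - 28 = -252.
Divide by -252: (y - 2)²/36 - (x + 2)²/28 = 1
Hyperbola, center (-2, 2), transverse axis vertical; a² = 36, b² = 28.
c² = a² + b² = 36 + 28 = 64, so c = 8.
Foci lie on the vertical axis through the center: (h, k ± c).

(-2, -6) and (-2, 10)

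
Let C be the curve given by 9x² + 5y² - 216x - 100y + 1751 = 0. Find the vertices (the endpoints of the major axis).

(12, 7) and (12, 13)

Group the x- and y-terms: 9(x² - 24x) + 5(y² - 20y) = -1751
9(x - 12)² + 5(y - 10)² = -1751 + 1296 + 500 = 45
Dividing both sides by 45: (x - 12)²/5 + (y - 10)²/9 = 1
Ellipse, center (12, 10), major axis vertical; a² = 9, b² = 5.
a = 3. Vertices at (h, k ± a).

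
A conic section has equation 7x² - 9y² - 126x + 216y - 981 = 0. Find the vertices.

7(x² - 18x) -9(y² - 24y) = 981
Completing the square gives 7(x - 9)² -9(y - 12)² = 981 + 567 - 1296 = 252.
Dividing both sides by 252: (x - 9)²/36 - (y - 12)²/28 = 1
Hyperbola, center (9, 12), transverse axis horizontal; a² = 36, b² = 28.
a = 6. Vertices at (h ± a, k).

(3, 12) and (15, 12)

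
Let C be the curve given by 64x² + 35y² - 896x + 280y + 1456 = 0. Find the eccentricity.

e = √29/8

Collect terms: 64(x² - 14x) + 35(y² + 8y) = -1456
Complete the square: 64(x - 7)² + 35(y + 4)² = -1456 + 3136 + 560 = 2240
Dividing both sides by 2240: (x - 7)²/35 + (y + 4)²/64 = 1
Ellipse, center (7, -4), major axis vertical; a² = 64, b² = 35.
c² = a² - b² = 29, so c = √29.
e = c/a = √29/8.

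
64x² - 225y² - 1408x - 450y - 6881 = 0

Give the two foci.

(-6, -1) and (28, -1)

64(x² - 22x) -225(y² + 2y) = 6881
Completing the square gives 64(x - 11)² -225(y + 1)² = 6881 + 7744 - 225 = 14400.
Divide by 14400: (x - 11)²/225 - (y + 1)²/64 = 1
Hyperbola, center (11, -1), transverse axis horizontal; a² = 225, b² = 64.
c² = a² + b² = 225 + 64 = 289, so c = 17.
Foci lie on the horizontal axis through the center: (h ± c, k).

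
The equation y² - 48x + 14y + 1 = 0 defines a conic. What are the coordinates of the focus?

Only y is squared. Complete the square in y: (y + 7)² = 48(x + 1).
Vertex (-1, -7); 4p = 48 so p = 12. Opens right.
Focus is p units from the vertex along the axis: (h + p, k).

(11, -7)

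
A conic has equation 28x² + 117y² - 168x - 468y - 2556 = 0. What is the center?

Rearranging, 28(x² - 6x) + 117(y² - 4y) = 2556.
28(x - 3)² + 117(y - 2)² = 2556 + 252 + 468 = 3276
Divide by 3276: (x - 3)²/117 + (y - 2)²/28 = 1
Ellipse with center (3, 2).

(3, 2)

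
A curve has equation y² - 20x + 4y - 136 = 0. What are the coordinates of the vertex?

Only y is squared. Complete the square in y: (y + 2)² = 20(x + 7).
Vertex (-7, -2); 4p = 20 so p = 5. Opens right.

(-7, -2)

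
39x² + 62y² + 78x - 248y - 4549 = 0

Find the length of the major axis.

4√31

Group: 39(x² + 2x) + 62(y² - 4y) = 4549
Complete the square in x and y: 39(x + 1)² + 62(y - 2)² = 4549 + 39 + 248 = 4836
Divide through by 4836 to get (x + 1)²/124 + (y - 2)²/78 = 1.
Ellipse, center (-1, 2), major axis horizontal; a² = 124, b² = 78.
a² = 124 so a = 2√31; the major axis has length 2a = 4√31.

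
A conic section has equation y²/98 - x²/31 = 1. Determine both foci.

(0, 0 - √129) and (0, 0 + √129)

Center (0, 0). The positive term is the y-term, so the transverse axis is vertical; a² = 98, b² = 31.
c² = a² + b² = 98 + 31 = 129, so c = √129.
Foci lie on the vertical axis through the center: (h, k ± c).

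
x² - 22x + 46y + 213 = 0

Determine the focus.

Only x is squared. Complete the square in x: (x - 11)² = -46(y + 2).
Vertex (11, -2); 4p = -46 so p = -23/2. Opens down.
Focus is p units from the vertex along the axis: (h, k + p).

(11, -27/2)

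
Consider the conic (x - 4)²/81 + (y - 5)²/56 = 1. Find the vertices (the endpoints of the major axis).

Center (4, 5). The larger denominator 81 sits under the x-term, so the major axis is horizontal; a² = 81, b² = 56.
a = 9. Vertices at (h ± a, k).

(-5, 5) and (13, 5)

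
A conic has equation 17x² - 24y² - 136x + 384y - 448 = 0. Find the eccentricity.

17(x² - 8x) -24(y² - 16y) = 448
Complete the square in x and y: 17(x - 4)² -24(y - 8)² = 448 + 272 - 1536 = -816
Divide by -816: (y - 8)²/34 - (x - 4)²/48 = 1
Hyperbola, center (4, 8), transverse axis vertical; a² = 34, b² = 48.
c² = a² + b² = 82, so c = √82.
e = c/a = √82/√34 = √697/17.

e = √697/17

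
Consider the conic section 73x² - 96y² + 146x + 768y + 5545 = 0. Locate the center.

Collect terms: 73(x² + 2x) -96(y² - 8y) = -5545
Completing the square gives 73(x + 1)² -96(y - 4)² = -5545 + 73 - 1536 = -7008.
Divide by -7008: (y - 4)²/73 - (x + 1)²/96 = 1
Hyperbola with center (-1, 4).

(-1, 4)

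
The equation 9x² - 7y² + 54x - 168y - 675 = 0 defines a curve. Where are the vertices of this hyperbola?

(-3, -18) and (-3, -6)

Rearranging, 9(x² + 6x) -7(y² + 24y) = 675.
Completing the square gives 9(x + 3)² -7(y + 12)² = 675 + 81 - 1008 = -252.
Divide by -252: (y + 12)²/36 - (x + 3)²/28 = 1
Hyperbola, center (-3, -12), transverse axis vertical; a² = 36, b² = 28.
a = 6. Vertices at (h, k ± a).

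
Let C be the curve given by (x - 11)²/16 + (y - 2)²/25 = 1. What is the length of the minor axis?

8

Center (11, 2). The larger denominator 25 sits under the y-term, so the major axis is vertical; a² = 25, b² = 16.
b² = 16 so b = 4; the minor axis has length 2b = 8.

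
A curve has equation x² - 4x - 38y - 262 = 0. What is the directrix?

y = -33/2

Only x is squared. Complete the square in x: (x - 2)² = 38(y + 7).
Vertex (2, -7); 4p = 38 so p = 19/2. Opens up.
Directrix is the horizontal line y = k − p = -7 − (19/2) = -33/2.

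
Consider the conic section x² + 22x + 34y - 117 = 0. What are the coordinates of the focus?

(-11, -3/2)

Only x is squared. Complete the square in x: (x + 11)² = -34(y - 7).
Vertex (-11, 7); 4p = -34 so p = -17/2. Opens down.
Focus is p units from the vertex along the axis: (h, k + p).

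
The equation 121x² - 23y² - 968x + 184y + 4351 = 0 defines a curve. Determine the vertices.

Group the x- and y-terms: 121(x² - 8x) -23(y² - 8y) = -4351
121(x - 4)² -23(y - 4)² = -4351 + 1936 - 368 = -2783
Divide through by -2783 to get (y - 4)²/121 - (x - 4)²/23 = 1.
Hyperbola, center (4, 4), transverse axis vertical; a² = 121, b² = 23.
a = 11. Vertices at (h, k ± a).

(4, -7) and (4, 15)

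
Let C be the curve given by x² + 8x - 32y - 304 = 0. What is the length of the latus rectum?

Only x is squared. Complete the square in x: (x + 4)² = 32(y + 10).
Vertex (-4, -10); 4p = 32 so p = 8. Opens up.
Latus rectum length = |4p| = 32.

32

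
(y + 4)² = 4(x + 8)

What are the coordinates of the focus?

Vertex (-8, -4); 4p = 4 so p = 1. Opens right.
Focus is p units from the vertex along the axis: (h + p, k).

(-7, -4)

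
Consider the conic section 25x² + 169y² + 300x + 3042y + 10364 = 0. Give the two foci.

Group the x- and y-terms: 25(x² + 12x) + 169(y² + 18y) = -10364
Completing the square gives 25(x + 6)² + 169(y + 9)² = -10364 + 900 + 13689 = 4225.
Divide by 4225: (x + 6)²/169 + (y + 9)²/25 = 1
Ellipse, center (-6, -9), major axis horizontal; a² = 169, b² = 25.
c² = a² - b² = 169 - 25 = 144, so c = 12.
Foci lie on the horizontal axis through the center: (h ± c, k).

(-18, -9) and (6, -9)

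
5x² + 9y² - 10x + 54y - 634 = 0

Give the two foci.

Group the x- and y-terms: 5(x² - 2x) + 9(y² + 6y) = 634
Completing the square gives 5(x - 1)² + 9(y + 3)² = 634 + 5 + 81 = 720.
Divide through by 720 to get (x - 1)²/144 + (y + 3)²/80 = 1.
Ellipse, center (1, -3), major axis horizontal; a² = 144, b² = 80.
c² = a² - b² = 144 - 80 = 64, so c = 8.
Foci lie on the horizontal axis through the center: (h ± c, k).

(-7, -3) and (9, -3)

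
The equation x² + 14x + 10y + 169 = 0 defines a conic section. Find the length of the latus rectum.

Only x is squared. Complete the square in x: (x + 7)² = -10(y + 12).
Vertex (-7, -12); 4p = -10 so p = -5/2. Opens down.
Latus rectum length = |4p| = 10.

10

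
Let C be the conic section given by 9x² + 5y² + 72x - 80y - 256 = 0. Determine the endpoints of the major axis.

(-4, -4) and (-4, 20)

Group: 9(x² + 8x) + 5(y² - 16y) = 256
9(x + 4)² + 5(y - 8)² = 256 + 144 + 320 = 720
Dividing both sides by 720: (x + 4)²/80 + (y - 8)²/144 = 1
Ellipse, center (-4, 8), major axis vertical; a² = 144, b² = 80.
a = 12. Vertices at (h, k ± a).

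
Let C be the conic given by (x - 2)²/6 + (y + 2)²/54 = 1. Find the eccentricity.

Center (2, -2). The larger denominator 54 sits under the y-term, so the major axis is vertical; a² = 54, b² = 6.
c² = a² - b² = 48, so c = 4√3.
e = c/a = 4√3/3√6 = 2√2/3.

e = 2√2/3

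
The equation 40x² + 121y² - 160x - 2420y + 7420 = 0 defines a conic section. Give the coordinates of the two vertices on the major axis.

(-9, 10) and (13, 10)

Group the x- and y-terms: 40(x² - 4x) + 121(y² - 20y) = -7420
Complete the square: 40(x - 2)² + 121(y - 10)² = -7420 + 160 + 12100 = 4840
Divide by 4840: (x - 2)²/121 + (y - 10)²/40 = 1
Ellipse, center (2, 10), major axis horizontal; a² = 121, b² = 40.
a = 11. Vertices at (h ± a, k).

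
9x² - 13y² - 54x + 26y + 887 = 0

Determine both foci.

(3, 1 - √154) and (3, 1 + √154)

Rearranging, 9(x² - 6x) -13(y² - 2y) = -887.
Complete the square in x and y: 9(x - 3)² -13(y - 1)² = -887 + 81 - 13 = -819
Divide through by -819 to get (y - 1)²/63 - (x - 3)²/91 = 1.
Hyperbola, center (3, 1), transverse axis vertical; a² = 63, b² = 91.
c² = a² + b² = 63 + 91 = 154, so c = √154.
Foci lie on the vertical axis through the center: (h, k ± c).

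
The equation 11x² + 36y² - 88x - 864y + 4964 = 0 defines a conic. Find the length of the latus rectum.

11/3

Group: 11(x² - 8x) + 36(y² - 24y) = -4964
Complete the square in x and y: 11(x - 4)² + 36(y - 12)² = -4964 + 176 + 5184 = 396
Divide by 396: (x - 4)²/36 + (y - 12)²/11 = 1
Ellipse, center (4, 12), major axis horizontal; a² = 36, b² = 11.
Latus rectum length = 2b²/a = 2·11/6 = 11/3.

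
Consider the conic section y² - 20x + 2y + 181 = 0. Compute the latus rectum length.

Only y is squared. Complete the square in y: (y + 1)² = 20(x - 9).
Vertex (9, -1); 4p = 20 so p = 5. Opens right.
Latus rectum length = |4p| = 20.

20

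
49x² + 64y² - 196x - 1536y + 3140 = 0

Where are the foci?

Group the x- and y-terms: 49(x² - 4x) + 64(y² - 24y) = -3140
Complete the square in x and y: 49(x - 2)² + 64(y - 12)² = -3140 + 196 + 9216 = 6272
Dividing both sides by 6272: (x - 2)²/128 + (y - 12)²/98 = 1
Ellipse, center (2, 12), major axis horizontal; a² = 128, b² = 98.
c² = a² - b² = 128 - 98 = 30, so c = √30.
Foci lie on the horizontal axis through the center: (h ± c, k).

(2 - √30, 12) and (2 + √30, 12)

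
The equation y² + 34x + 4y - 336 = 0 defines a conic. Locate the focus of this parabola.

(3/2, -2)

Only y is squared. Complete the square in y: (y + 2)² = -34(x - 10).
Vertex (10, -2); 4p = -34 so p = -17/2. Opens left.
Focus is p units from the vertex along the axis: (h + p, k).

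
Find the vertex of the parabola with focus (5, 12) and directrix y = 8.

The vertex is the midpoint between the focus and the directrix along the axis of symmetry.
Axis is vertical (directrix is horizontal). Vertex y-coordinate = (12 + 8)/2 = 10; x-coordinate = 5.

(5, 10)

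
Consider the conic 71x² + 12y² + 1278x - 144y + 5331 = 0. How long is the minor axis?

Collect terms: 71(x² + 18x) + 12(y² - 12y) = -5331
Complete the square: 71(x + 9)² + 12(y - 6)² = -5331 + 5751 + 432 = 852
Divide by 852: (x + 9)²/12 + (y - 6)²/71 = 1
Ellipse, center (-9, 6), major axis vertical; a² = 71, b² = 12.
b² = 12 so b = 2√3; the minor axis has length 2b = 4√3.

4√3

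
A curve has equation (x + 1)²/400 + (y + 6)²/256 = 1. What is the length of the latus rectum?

Center (-1, -6). The larger denominator 400 sits under the x-term, so the major axis is horizontal; a² = 400, b² = 256.
Latus rectum length = 2b²/a = 2·256/20 = 128/5.

128/5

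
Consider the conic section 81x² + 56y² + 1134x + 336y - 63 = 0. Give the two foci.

(-7, -8) and (-7, 2)

Collect terms: 81(x² + 14x) + 56(y² + 6y) = 63
Complete the square: 81(x + 7)² + 56(y + 3)² = 63 + 3969 + 504 = 4536
Dividing both sides by 4536: (x + 7)²/56 + (y + 3)²/81 = 1
Ellipse, center (-7, -3), major axis vertical; a² = 81, b² = 56.
c² = a² - b² = 81 - 56 = 25, so c = 5.
Foci lie on the vertical axis through the center: (h, k ± c).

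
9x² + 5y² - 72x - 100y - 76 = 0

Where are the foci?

(4, 2) and (4, 18)

Rearranging, 9(x² - 8x) + 5(y² - 20y) = 76.
9(x - 4)² + 5(y - 10)² = 76 + 144 + 500 = 720
Divide by 720: (x - 4)²/80 + (y - 10)²/144 = 1
Ellipse, center (4, 10), major axis vertical; a² = 144, b² = 80.
c² = a² - b² = 144 - 80 = 64, so c = 8.
Foci lie on the vertical axis through the center: (h, k ± c).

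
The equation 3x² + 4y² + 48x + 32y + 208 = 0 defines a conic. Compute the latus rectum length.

6

Group: 3(x² + 16x) + 4(y² + 8y) = -208
Completing the square gives 3(x + 8)² + 4(y + 4)² = -208 + 192 + 64 = 48.
Divide through by 48 to get (x + 8)²/16 + (y + 4)²/12 = 1.
Ellipse, center (-8, -4), major axis horizontal; a² = 16, b² = 12.
Latus rectum length = 2b²/a = 2·12/4 = 6.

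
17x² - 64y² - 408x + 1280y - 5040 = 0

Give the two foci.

Group the x- and y-terms: 17(x² - 24x) -64(y² - 20y) = 5040
Complete the square in x and y: 17(x - 12)² -64(y - 10)² = 5040 + 2448 - 6400 = 1088
Divide through by 1088 to get (x - 12)²/64 - (y - 10)²/17 = 1.
Hyperbola, center (12, 10), transverse axis horizontal; a² = 64, b² = 17.
c² = a² + b² = 64 + 17 = 81, so c = 9.
Foci lie on the horizontal axis through the center: (h ± c, k).

(3, 10) and (21, 10)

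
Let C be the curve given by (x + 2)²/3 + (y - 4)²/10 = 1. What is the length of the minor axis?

2√3

Center (-2, 4). The larger denominator 10 sits under the y-term, so the major axis is vertical; a² = 10, b² = 3.
b² = 3 so b = √3; the minor axis has length 2b = 2√3.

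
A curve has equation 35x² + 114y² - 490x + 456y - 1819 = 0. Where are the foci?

Group: 35(x² - 14x) + 114(y² + 4y) = 1819
Complete the square: 35(x - 7)² + 114(y + 2)² = 1819 + 1715 + 456 = 3990
Dividing both sides by 3990: (x - 7)²/114 + (y + 2)²/35 = 1
Ellipse, center (7, -2), major axis horizontal; a² = 114, b² = 35.
c² = a² - b² = 114 - 35 = 79, so c = √79.
Foci lie on the horizontal axis through the center: (h ± c, k).

(7 - √79, -2) and (7 + √79, -2)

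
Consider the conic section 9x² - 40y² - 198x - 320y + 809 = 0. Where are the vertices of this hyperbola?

(11, -7) and (11, -1)

Group the x- and y-terms: 9(x² - 22x) -40(y² + 8y) = -809
9(x - 11)² -40(y + 4)² = -809 + 1089 - 640 = -360
Divide by -360: (y + 4)²/9 - (x - 11)²/40 = 1
Hyperbola, center (11, -4), transverse axis vertical; a² = 9, b² = 40.
a = 3. Vertices at (h, k ± a).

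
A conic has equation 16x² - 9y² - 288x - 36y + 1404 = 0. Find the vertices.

(9, -6) and (9, 2)

16(x² - 18x) -9(y² + 4y) = -1404
Completing the square gives 16(x - 9)² -9(y + 2)² = -1404 + 1296 - 36 = -144.
Divide by -144: (y + 2)²/16 - (x - 9)²/9 = 1
Hyperbola, center (9, -2), transverse axis vertical; a² = 16, b² = 9.
a = 4. Vertices at (h, k ± a).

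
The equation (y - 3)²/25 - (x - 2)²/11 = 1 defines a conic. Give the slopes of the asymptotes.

Center (2, 3). The positive term is the y-term, so the transverse axis is vertical; a² = 25, b² = 11.
For a vertical hyperbola the asymptotes have slope ±a/b.
Here that is ±5/√11 = ±5√11/11.

5√11/11 and -5√11/11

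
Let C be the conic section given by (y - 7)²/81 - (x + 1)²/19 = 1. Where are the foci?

(-1, -3) and (-1, 17)

Center (-1, 7). The positive term is the y-term, so the transverse axis is vertical; a² = 81, b² = 19.
c² = a² + b² = 81 + 19 = 100, so c = 10.
Foci lie on the vertical axis through the center: (h, k ± c).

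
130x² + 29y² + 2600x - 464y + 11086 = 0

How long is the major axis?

2√130

Rearranging, 130(x² + 20x) + 29(y² - 16y) = -11086.
130(x + 10)² + 29(y - 8)² = -11086 + 13000 + 1856 = 3770
Divide through by 3770 to get (x + 10)²/29 + (y - 8)²/130 = 1.
Ellipse, center (-10, 8), major axis vertical; a² = 130, b² = 29.
a² = 130 so a = √130; the major axis has length 2a = 2√130.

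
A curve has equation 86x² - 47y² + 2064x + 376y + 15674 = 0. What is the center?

(-12, 4)

Group the x- and y-terms: 86(x² + 24x) -47(y² - 8y) = -15674
Complete the square: 86(x + 12)² -47(y - 4)² = -15674 + 12384 - 752 = -4042
Dividing both sides by -4042: (y - 4)²/86 - (x + 12)²/47 = 1
Hyperbola with center (-12, 4).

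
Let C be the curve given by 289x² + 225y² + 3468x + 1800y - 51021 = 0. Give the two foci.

(-6, -12) and (-6, 4)

Collect terms: 289(x² + 12x) + 225(y² + 8y) = 51021
Complete the square: 289(x + 6)² + 225(y + 4)² = 51021 + 10404 + 3600 = 65025
Dividing both sides by 65025: (x + 6)²/225 + (y + 4)²/289 = 1
Ellipse, center (-6, -4), major axis vertical; a² = 289, b² = 225.
c² = a² - b² = 289 - 225 = 64, so c = 8.
Foci lie on the vertical axis through the center: (h, k ± c).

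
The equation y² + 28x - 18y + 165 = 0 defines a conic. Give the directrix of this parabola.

Only y is squared. Complete the square in y: (y - 9)² = -28(x + 3).
Vertex (-3, 9); 4p = -28 so p = -7. Opens left.
Directrix is the vertical line x = h − p = -3 − (-7) = 4.

x = 4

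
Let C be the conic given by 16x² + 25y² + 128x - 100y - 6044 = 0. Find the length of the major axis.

Group the x- and y-terms: 16(x² + 8x) + 25(y² - 4y) = 6044
Complete the square: 16(x + 4)² + 25(y - 2)² = 6044 + 256 + 100 = 6400
Divide through by 6400 to get (x + 4)²/400 + (y - 2)²/256 = 1.
Ellipse, center (-4, 2), major axis horizontal; a² = 400, b² = 256.
a² = 400 so a = 20; the major axis has length 2a = 40.

40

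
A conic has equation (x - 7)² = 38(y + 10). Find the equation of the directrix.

Vertex (7, -10); 4p = 38 so p = 19/2. Opens up.
Directrix is the horizontal line y = k − p = -10 − (19/2) = -39/2.

y = -39/2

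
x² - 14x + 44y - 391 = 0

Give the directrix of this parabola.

Only x is squared. Complete the square in x: (x - 7)² = -44(y - 10).
Vertex (7, 10); 4p = -44 so p = -11. Opens down.
Directrix is the horizontal line y = k − p = 10 − (-11) = 21.

y = 21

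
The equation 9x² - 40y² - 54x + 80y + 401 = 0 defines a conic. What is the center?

Group: 9(x² - 6x) -40(y² - 2y) = -401
Complete the square: 9(x - 3)² -40(y - 1)² = -401 + 81 - 40 = -360
Divide by -360: (y - 1)²/9 - (x - 3)²/40 = 1
Hyperbola with center (3, 1).

(3, 1)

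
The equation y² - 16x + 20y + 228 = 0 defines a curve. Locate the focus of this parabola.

(12, -10)

Only y is squared. Complete the square in y: (y + 10)² = 16(x - 8).
Vertex (8, -10); 4p = 16 so p = 4. Opens right.
Focus is p units from the vertex along the axis: (h + p, k).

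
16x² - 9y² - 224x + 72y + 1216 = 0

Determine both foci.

16(x² - 14x) -9(y² - 8y) = -1216
16(x - 7)² -9(y - 4)² = -1216 + 784 - 144 = -576
Divide through by -576 to get (y - 4)²/64 - (x - 7)²/36 = 1.
Hyperbola, center (7, 4), transverse axis vertical; a² = 64, b² = 36.
c² = a² + b² = 64 + 36 = 100, so c = 10.
Foci lie on the vertical axis through the center: (h, k ± c).

(7, -6) and (7, 14)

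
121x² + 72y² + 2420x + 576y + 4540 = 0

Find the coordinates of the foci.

121(x² + 20x) + 72(y² + 8y) = -4540
Completing the square gives 121(x + 10)² + 72(y + 4)² = -4540 + 12100 + 1152 = 8712.
Divide by 8712: (x + 10)²/72 + (y + 4)²/121 = 1
Ellipse, center (-10, -4), major axis vertical; a² = 121, b² = 72.
c² = a² - b² = 121 - 72 = 49, so c = 7.
Foci lie on the vertical axis through the center: (h, k ± c).

(-10, -11) and (-10, 3)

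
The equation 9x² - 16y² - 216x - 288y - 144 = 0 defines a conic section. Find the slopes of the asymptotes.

3/4 and -3/4

Group: 9(x² - 24x) -16(y² + 18y) = 144
Complete the square in x and y: 9(x - 12)² -16(y + 9)² = 144 + 1296 - 1296 = 144
Dividing both sides by 144: (x - 12)²/16 - (y + 9)²/9 = 1
Hyperbola, center (12, -9), transverse axis horizontal; a² = 16, b² = 9.
For a horizontal hyperbola the asymptotes have slope ±b/a.
Here that is ±3/4.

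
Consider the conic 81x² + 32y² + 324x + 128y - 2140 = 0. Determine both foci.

(-2, -9) and (-2, 5)

Group: 81(x² + 4x) + 32(y² + 4y) = 2140
Complete the square in x and y: 81(x + 2)² + 32(y + 2)² = 2140 + 324 + 128 = 2592
Dividing both sides by 2592: (x + 2)²/32 + (y + 2)²/81 = 1
Ellipse, center (-2, -2), major axis vertical; a² = 81, b² = 32.
c² = a² - b² = 81 - 32 = 49, so c = 7.
Foci lie on the vertical axis through the center: (h, k ± c).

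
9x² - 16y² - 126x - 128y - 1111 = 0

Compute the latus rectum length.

27/2

Collect terms: 9(x² - 14x) -16(y² + 8y) = 1111
Completing the square gives 9(x - 7)² -16(y + 4)² = 1111 + 441 - 256 = 1296.
Divide by 1296: (x - 7)²/144 - (y + 4)²/81 = 1
Hyperbola, center (7, -4), transverse axis horizontal; a² = 144, b² = 81.
Latus rectum length = 2b²/a = 2·81/12 = 27/2.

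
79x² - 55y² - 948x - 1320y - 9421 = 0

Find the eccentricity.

Group the x- and y-terms: 79(x² - 12x) -55(y² + 24y) = 9421
Complete the square: 79(x - 6)² -55(y + 12)² = 9421 + 2844 - 7920 = 4345
Dividing both sides by 4345: (x - 6)²/55 - (y + 12)²/79 = 1
Hyperbola, center (6, -12), transverse axis horizontal; a² = 55, b² = 79.
c² = a² + b² = 134, so c = √134.
e = c/a = √134/√55 = √7370/55.

e = √7370/55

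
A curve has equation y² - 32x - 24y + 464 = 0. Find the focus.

Only y is squared. Complete the square in y: (y - 12)² = 32(x - 10).
Vertex (10, 12); 4p = 32 so p = 8. Opens right.
Focus is p units from the vertex along the axis: (h + p, k).

(18, 12)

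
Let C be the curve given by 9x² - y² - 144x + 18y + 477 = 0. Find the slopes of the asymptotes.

3 and -3

Group: 9(x² - 16x) -(y² - 18y) = -477
Complete the square in x and y: 9(x - 8)² -(y - 9)² = -477 + 576 - 81 = 18
Dividing both sides by 18: (x - 8)²/2 - (y - 9)²/18 = 1
Hyperbola, center (8, 9), transverse axis horizontal; a² = 2, b² = 18.
For a horizontal hyperbola the asymptotes have slope ±b/a.
Here that is ±3√2/√2 = ±3.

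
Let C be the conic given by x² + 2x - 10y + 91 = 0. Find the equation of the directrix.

y = 13/2

Only x is squared. Complete the square in x: (x + 1)² = 10(y - 9).
Vertex (-1, 9); 4p = 10 so p = 5/2. Opens up.
Directrix is the horizontal line y = k − p = 9 − (5/2) = 13/2.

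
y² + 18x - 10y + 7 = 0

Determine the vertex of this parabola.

Only y is squared. Complete the square in y: (y - 5)² = -18(x - 1).
Vertex (1, 5); 4p = -18 so p = -9/2. Opens left.

(1, 5)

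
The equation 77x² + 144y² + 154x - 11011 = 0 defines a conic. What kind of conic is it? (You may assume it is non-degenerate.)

No xy term. Coefficients of x² and y² are A = 77, C = 144.
A and C have the same sign but A ≠ C ⇒ ellipse.

ellipse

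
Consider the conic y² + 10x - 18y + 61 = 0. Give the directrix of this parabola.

x = 9/2

Only y is squared. Complete the square in y: (y - 9)² = -10(x - 2).
Vertex (2, 9); 4p = -10 so p = -5/2. Opens left.
Directrix is the vertical line x = h − p = 2 − (-5/2) = 9/2.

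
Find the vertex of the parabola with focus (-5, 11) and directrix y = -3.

The vertex is the midpoint between the focus and the directrix along the axis of symmetry.
Axis is vertical (directrix is horizontal). Vertex y-coordinate = (11 + (-3))/2 = 4; x-coordinate = -5.

(-5, 4)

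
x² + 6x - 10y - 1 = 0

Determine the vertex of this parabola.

Only x is squared. Complete the square in x: (x + 3)² = 10(y + 1).
Vertex (-3, -1); 4p = 10 so p = 5/2. Opens up.

(-3, -1)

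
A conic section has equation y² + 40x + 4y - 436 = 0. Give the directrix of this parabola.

Only y is squared. Complete the square in y: (y + 2)² = -40(x - 11).
Vertex (11, -2); 4p = -40 so p = -10. Opens left.
Directrix is the vertical line x = h − p = 11 − (-10) = 21.

x = 21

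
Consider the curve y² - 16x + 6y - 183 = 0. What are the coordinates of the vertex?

Only y is squared. Complete the square in y: (y + 3)² = 16(x + 12).
Vertex (-12, -3); 4p = 16 so p = 4. Opens right.

(-12, -3)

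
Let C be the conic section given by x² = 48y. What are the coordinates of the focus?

Vertex (0, 0); 4p = 48 so p = 12. Opens up.
Focus is p units from the vertex along the axis: (h, k + p).

(0, 12)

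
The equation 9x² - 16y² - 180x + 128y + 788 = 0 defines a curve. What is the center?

(10, 4)

9(x² - 20x) -16(y² - 8y) = -788
Completing the square gives 9(x - 10)² -16(y - 4)² = -788 + 900 - 256 = -144.
Divide through by -144 to get (y - 4)²/9 - (x - 10)²/16 = 1.
Hyperbola with center (10, 4).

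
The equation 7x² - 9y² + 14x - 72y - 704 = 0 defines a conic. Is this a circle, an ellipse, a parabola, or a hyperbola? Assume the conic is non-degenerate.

No xy term. Coefficients of x² and y² are A = 7, C = -9.
A and C have opposite signs ⇒ hyperbola.

hyperbola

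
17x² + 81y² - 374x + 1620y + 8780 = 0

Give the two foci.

(3, -10) and (19, -10)

Rearranging, 17(x² - 22x) + 81(y² + 20y) = -8780.
17(x - 11)² + 81(y + 10)² = -8780 + 2057 + 8100 = 1377
Dividing both sides by 1377: (x - 11)²/81 + (y + 10)²/17 = 1
Ellipse, center (11, -10), major axis horizontal; a² = 81, b² = 17.
c² = a² - b² = 81 - 17 = 64, so c = 8.
Foci lie on the horizontal axis through the center: (h ± c, k).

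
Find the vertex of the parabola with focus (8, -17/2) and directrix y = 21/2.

(8, 1)

The vertex is the midpoint between the focus and the directrix along the axis of symmetry.
Axis is vertical (directrix is horizontal). Vertex y-coordinate = (-17/2 + 21/2)/2 = 1; x-coordinate = 8.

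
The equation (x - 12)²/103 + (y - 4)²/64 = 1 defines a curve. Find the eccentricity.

e = √4017/103

Center (12, 4). The larger denominator 103 sits under the x-term, so the major axis is horizontal; a² = 103, b² = 64.
c² = a² - b² = 39, so c = √39.
e = c/a = √39/√103 = √4017/103.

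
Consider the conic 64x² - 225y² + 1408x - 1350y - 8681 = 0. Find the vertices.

Collect terms: 64(x² + 22x) -225(y² + 6y) = 8681
Complete the square in x and y: 64(x + 11)² -225(y + 3)² = 8681 + 7744 - 2025 = 14400
Divide by 14400: (x + 11)²/225 - (y + 3)²/64 = 1
Hyperbola, center (-11, -3), transverse axis horizontal; a² = 225, b² = 64.
a = 15. Vertices at (h ± a, k).

(-26, -3) and (4, -3)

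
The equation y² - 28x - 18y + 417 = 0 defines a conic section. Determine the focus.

Only y is squared. Complete the square in y: (y - 9)² = 28(x - 12).
Vertex (12, 9); 4p = 28 so p = 7. Opens right.
Focus is p units from the vertex along the axis: (h + p, k).

(19, 9)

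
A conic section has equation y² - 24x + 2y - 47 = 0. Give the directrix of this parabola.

Only y is squared. Complete the square in y: (y + 1)² = 24(x + 2).
Vertex (-2, -1); 4p = 24 so p = 6. Opens right.
Directrix is the vertical line x = h − p = -2 − (6) = -8.

x = -8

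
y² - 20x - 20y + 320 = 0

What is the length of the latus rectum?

Only y is squared. Complete the square in y: (y - 10)² = 20(x - 11).
Vertex (11, 10); 4p = 20 so p = 5. Opens right.
Latus rectum length = |4p| = 20.

20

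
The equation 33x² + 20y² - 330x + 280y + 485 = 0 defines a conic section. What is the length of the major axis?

33(x² - 10x) + 20(y² + 14y) = -485
Complete the square: 33(x - 5)² + 20(y + 7)² = -485 + 825 + 980 = 1320
Dividing both sides by 1320: (x - 5)²/40 + (y + 7)²/66 = 1
Ellipse, center (5, -7), major axis vertical; a² = 66, b² = 40.
a² = 66 so a = √66; the major axis has length 2a = 2√66.

2√66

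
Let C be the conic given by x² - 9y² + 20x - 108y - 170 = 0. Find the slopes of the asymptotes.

1/3 and -1/3

Group the x- and y-terms: (x² + 20x) -9(y² + 12y) = 170
Complete the square in x and y: (x + 10)² -9(y + 6)² = 170 + 100 - 324 = -54
Divide through by -54 to get (y + 6)²/6 - (x + 10)²/54 = 1.
Hyperbola, center (-10, -6), transverse axis vertical; a² = 6, b² = 54.
For a vertical hyperbola the asymptotes have slope ±a/b.
Here that is ±√6/3√6 = ±1/3.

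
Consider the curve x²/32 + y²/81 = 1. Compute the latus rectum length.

64/9

Center (0, 0). The larger denominator 81 sits under the y-term, so the major axis is vertical; a² = 81, b² = 32.
Latus rectum length = 2b²/a = 2·32/9 = 64/9.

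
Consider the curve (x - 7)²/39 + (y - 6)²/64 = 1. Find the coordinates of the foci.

(7, 1) and (7, 11)

Center (7, 6). The larger denominator 64 sits under the y-term, so the major axis is vertical; a² = 64, b² = 39.
c² = a² - b² = 64 - 39 = 25, so c = 5.
Foci lie on the vertical axis through the center: (h, k ± c).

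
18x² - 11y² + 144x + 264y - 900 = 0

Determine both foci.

(-4, 12 - √58) and (-4, 12 + √58)

Group the x- and y-terms: 18(x² + 8x) -11(y² - 24y) = 900
Complete the square in x and y: 18(x + 4)² -11(y - 12)² = 900 + 288 - 1584 = -396
Divide through by -396 to get (y - 12)²/36 - (x + 4)²/22 = 1.
Hyperbola, center (-4, 12), transverse axis vertical; a² = 36, b² = 22.
c² = a² + b² = 36 + 22 = 58, so c = √58.
Foci lie on the vertical axis through the center: (h, k ± c).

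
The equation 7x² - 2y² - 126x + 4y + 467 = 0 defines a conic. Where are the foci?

(9 - 3√7, 1) and (9 + 3√7, 1)

Group the x- and y-terms: 7(x² - 18x) -2(y² - 2y) = -467
Complete the square in x and y: 7(x - 9)² -2(y - 1)² = -467 + 567 - 2 = 98
Divide by 98: (x - 9)²/14 - (y - 1)²/49 = 1
Hyperbola, center (9, 1), transverse axis horizontal; a² = 14, b² = 49.
c² = a² + b² = 14 + 49 = 63, so c = 3√7.
Foci lie on the horizontal axis through the center: (h ± c, k).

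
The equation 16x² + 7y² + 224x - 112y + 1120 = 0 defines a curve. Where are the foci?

Group the x- and y-terms: 16(x² + 14x) + 7(y² - 16y) = -1120
16(x + 7)² + 7(y - 8)² = -1120 + 784 + 448 = 112
Divide through by 112 to get (x + 7)²/7 + (y - 8)²/16 = 1.
Ellipse, center (-7, 8), major axis vertical; a² = 16, b² = 7.
c² = a² - b² = 16 - 7 = 9, so c = 3.
Foci lie on the vertical axis through the center: (h, k ± c).

(-7, 5) and (-7, 11)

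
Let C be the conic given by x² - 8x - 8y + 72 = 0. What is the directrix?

Only x is squared. Complete the square in x: (x - 4)² = 8(y - 7).
Vertex (4, 7); 4p = 8 so p = 2. Opens up.
Directrix is the horizontal line y = k − p = 7 − (2) = 5.

y = 5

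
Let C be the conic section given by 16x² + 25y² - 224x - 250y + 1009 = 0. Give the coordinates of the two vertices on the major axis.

(2, 5) and (12, 5)

Group: 16(x² - 14x) + 25(y² - 10y) = -1009
16(x - 7)² + 25(y - 5)² = -1009 + 784 + 625 = 400
Divide by 400: (x - 7)²/25 + (y - 5)²/16 = 1
Ellipse, center (7, 5), major axis horizontal; a² = 25, b² = 16.
a = 5. Vertices at (h ± a, k).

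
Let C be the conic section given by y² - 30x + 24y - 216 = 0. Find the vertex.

(-12, -12)

Only y is squared. Complete the square in y: (y + 12)² = 30(x + 12).
Vertex (-12, -12); 4p = 30 so p = 15/2. Opens right.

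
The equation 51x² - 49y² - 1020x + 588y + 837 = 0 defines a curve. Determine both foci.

(0, 6) and (20, 6)

51(x² - 20x) -49(y² - 12y) = -837
Complete the square in x and y: 51(x - 10)² -49(y - 6)² = -837 + 5100 - 1764 = 2499
Divide by 2499: (x - 10)²/49 - (y - 6)²/51 = 1
Hyperbola, center (10, 6), transverse axis horizontal; a² = 49, b² = 51.
c² = a² + b² = 49 + 51 = 100, so c = 10.
Foci lie on the horizontal axis through the center: (h ± c, k).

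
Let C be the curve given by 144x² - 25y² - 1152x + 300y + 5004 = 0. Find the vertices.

Collect terms: 144(x² - 8x) -25(y² - 12y) = -5004
144(x - 4)² -25(y - 6)² = -5004 + 2304 - 900 = -3600
Divide through by -3600 to get (y - 6)²/144 - (x - 4)²/25 = 1.
Hyperbola, center (4, 6), transverse axis vertical; a² = 144, b² = 25.
a = 12. Vertices at (h, k ± a).

(4, -6) and (4, 18)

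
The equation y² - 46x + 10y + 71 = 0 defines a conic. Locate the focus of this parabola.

Only y is squared. Complete the square in y: (y + 5)² = 46(x - 1).
Vertex (1, -5); 4p = 46 so p = 23/2. Opens right.
Focus is p units from the vertex along the axis: (h + p, k).

(25/2, -5)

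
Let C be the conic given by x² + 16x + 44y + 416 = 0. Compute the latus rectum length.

Only x is squared. Complete the square in x: (x + 8)² = -44(y + 8).
Vertex (-8, -8); 4p = -44 so p = -11. Opens down.
Latus rectum length = |4p| = 44.

44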